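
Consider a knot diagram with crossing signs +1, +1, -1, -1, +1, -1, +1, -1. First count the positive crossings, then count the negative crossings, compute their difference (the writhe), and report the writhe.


Step 1: Count positive crossings (+1).
Positive crossings: 4
Step 2: Count negative crossings (-1).
Negative crossings: 4
Step 3: Writhe = (positive) - (negative)
w = 4 - 4 = 0
Step 4: |w| = 0, and w is zero

0


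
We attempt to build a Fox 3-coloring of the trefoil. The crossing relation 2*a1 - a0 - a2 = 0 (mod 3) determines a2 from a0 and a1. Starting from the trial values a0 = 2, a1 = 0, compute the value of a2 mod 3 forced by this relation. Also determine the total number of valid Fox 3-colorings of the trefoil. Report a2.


Step 1: Apply the given crossing relation 2*a1 - a0 - a2 = 0 (mod 3).
  a2 = 2*a1 - a0 mod 3
  a2 = 2*0 - 2 mod 3
  a2 = 0 - 2 mod 3
  a2 = -2 mod 3 = 1
Step 2: The trefoil has determinant 3.
  Number of Fox p-colorings (p prime) is p^2 if p = 3, else p.
  Since p = 3 divides det = 3, the trefoil is 3-colorable.
  (Indeed for p = 3 any choice of a0, a1 extends to a valid coloring; the trial (a0, a1, a2) = (2, 0, 1) satisfies all three crossing relations.)
  Total colorings = 3^2 = 9
Step 3: a2 = 1, total Fox 3-colorings = 9

1


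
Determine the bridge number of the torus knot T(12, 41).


The bridge number of T(p,q) is min(p,q).
min(12, 41) = 12

12


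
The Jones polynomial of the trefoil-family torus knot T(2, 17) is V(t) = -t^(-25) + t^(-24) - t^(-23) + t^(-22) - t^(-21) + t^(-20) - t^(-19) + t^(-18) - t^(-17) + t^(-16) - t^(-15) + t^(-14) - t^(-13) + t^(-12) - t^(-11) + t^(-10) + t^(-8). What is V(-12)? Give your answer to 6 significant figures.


Substituting t = -12 into V(t) = -t^(-25) + t^(-24) - t^(-23) + t^(-22) - t^(-21) + t^(-20) - t^(-19) + t^(-18) - t^(-17) + t^(-16) - t^(-15) + t^(-14) - t^(-13) + t^(-12) - t^(-11) + t^(-10) + t^(-8):
  (-)t^(-25) = 1.04826e-27
  (+)t^(-24) = 1.25791e-26
  (-)t^(-23) = 1.50949e-25
  (+)t^(-22) = 1.81139e-24
  (-)t^(-21) = 2.17367e-23
  (+)t^(-20) = 2.60841e-22
  (-)t^(-19) = 3.13009e-21
  (+)t^(-18) = 3.7561e-20
  (-)t^(-17) = 4.50732e-19
  (+)t^(-16) = 5.40879e-18
  (-)t^(-15) = 6.49055e-17
  (+)t^(-14) = 7.78866e-16
  (-)t^(-13) = 9.34639e-15
  (+)t^(-12) = 1.12157e-13
  (-)t^(-11) = 1.34588e-12
  (+)t^(-10) = 1.61506e-11
  (+)t^(-8) = 2.32568e-09
Sum = (1.04826e-27) + (1.25791e-26) + (1.50949e-25) + (1.81139e-24) + (2.17367e-23) + (2.60841e-22) + (3.13009e-21) + (3.7561e-20) + (4.50732e-19) + (5.40879e-18) + (6.49055e-17) + (7.78866e-16) + (9.34639e-15) + (1.12157e-13) + (1.34588e-12) + (1.61506e-11) + (2.32568e-09)
= 2.343299184e-09
Rounded to 6 significant figures: 2.3433e-09

2.3433e-09


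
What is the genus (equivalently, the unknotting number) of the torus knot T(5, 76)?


For a torus knot T(p,q), both the unknotting number and genus equal (p-1)(q-1)/2.
= (5-1)(76-1)/2
= 4*75/2
= 300/2 = 150

150


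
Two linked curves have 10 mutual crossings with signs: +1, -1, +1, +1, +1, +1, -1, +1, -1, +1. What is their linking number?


Step 1: Count positive crossings: 7
Step 2: Count negative crossings: 3
Step 3: Sum of signs = 7 - 3 = 4
Step 4: Linking number = sum/2 = 4/2 = 2

2


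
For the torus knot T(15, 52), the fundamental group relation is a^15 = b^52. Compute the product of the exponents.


The relation is a^15 = b^52.
Product of exponents = 15 * 52
= 780

780


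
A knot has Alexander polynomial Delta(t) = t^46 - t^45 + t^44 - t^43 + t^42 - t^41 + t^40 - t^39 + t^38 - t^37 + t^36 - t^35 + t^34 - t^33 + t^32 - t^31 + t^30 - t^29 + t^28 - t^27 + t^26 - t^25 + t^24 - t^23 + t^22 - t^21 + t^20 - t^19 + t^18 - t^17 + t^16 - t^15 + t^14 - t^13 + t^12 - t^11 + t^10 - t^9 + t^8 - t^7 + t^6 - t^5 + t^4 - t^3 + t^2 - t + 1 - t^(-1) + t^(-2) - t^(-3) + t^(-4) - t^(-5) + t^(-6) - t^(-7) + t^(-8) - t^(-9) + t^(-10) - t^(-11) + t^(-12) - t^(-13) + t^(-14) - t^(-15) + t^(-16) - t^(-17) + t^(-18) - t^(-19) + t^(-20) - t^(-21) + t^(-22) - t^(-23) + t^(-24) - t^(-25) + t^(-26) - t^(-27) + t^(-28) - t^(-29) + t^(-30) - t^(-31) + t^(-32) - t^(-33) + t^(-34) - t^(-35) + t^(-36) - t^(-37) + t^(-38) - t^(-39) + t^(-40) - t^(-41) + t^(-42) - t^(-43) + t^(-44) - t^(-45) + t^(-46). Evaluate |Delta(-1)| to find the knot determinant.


Step 1: The polynomial has 93 terms with alternating signs, exponents from 46 down to -46.
Step 2: Substitute t = -1. The i-th term has coefficient (-1)^i and exponent (m-i),
  so its value is (-1)^i * (-1)^(m-i) = (-1)^m = 1 for every i.
Step 3: All 93 terms equal 1, so Delta(-1) = 93 * (1) = 93
Step 4: |Delta(-1)| = 93

93


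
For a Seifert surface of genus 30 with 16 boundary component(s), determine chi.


chi = 2 - 2g - b
= 2 - 2*30 - 16
= 2 - 60 - 16 = -74

-74


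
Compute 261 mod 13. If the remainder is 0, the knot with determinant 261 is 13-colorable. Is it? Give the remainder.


Step 1: A knot is p-colorable if and only if p divides its determinant.
Step 2: Compute 261 mod 13.
261 = 20 * 13 + 1
Step 3: 261 mod 13 = 1
Step 4: The knot is 13-colorable: no

1


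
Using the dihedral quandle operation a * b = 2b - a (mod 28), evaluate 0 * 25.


0 * 25 = 2*25 - 0 mod 28
= 50 - 0 mod 28
= 50 mod 28 = 22

22


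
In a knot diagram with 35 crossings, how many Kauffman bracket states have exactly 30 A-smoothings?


We choose which 30 of 35 crossings get A-smoothings.
C(35, 30) = 35! / (30! * 5!)
= 324632

324632


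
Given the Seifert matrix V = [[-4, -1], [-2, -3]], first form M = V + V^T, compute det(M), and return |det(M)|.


Step 1: Form V + V^T where V = [[-4, -1], [-2, -3]]
  V^T = [[-4, -2], [-1, -3]]
  V + V^T = [[-8, -3], [-3, -6]]
Step 2: det(V + V^T) = (-8)*(-6) - (-3)*(-3)
  = 48 - 9 = 39
Step 3: Knot determinant = |det(V + V^T)| = |39| = 39

39


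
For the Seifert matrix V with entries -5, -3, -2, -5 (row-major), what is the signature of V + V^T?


Step 1: V + V^T = [[-10, -5], [-5, -10]]
Step 2: trace = -20, det = 75
Step 3: Discriminant = (-20)^2 - 4*75 = 100
Step 4: Eigenvalues: -5, -15
Step 5: Signature = (# positive eigenvalues) - (# negative eigenvalues) = -2

-2


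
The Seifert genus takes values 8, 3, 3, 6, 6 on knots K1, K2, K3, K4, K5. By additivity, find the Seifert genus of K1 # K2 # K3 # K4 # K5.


The Seifert genus is additive under connected sum.
Seifert genus(K1 # K2 # K3 # K4 # K5) = (8) + (3) + (3) + (6) + (6)
= 26

26


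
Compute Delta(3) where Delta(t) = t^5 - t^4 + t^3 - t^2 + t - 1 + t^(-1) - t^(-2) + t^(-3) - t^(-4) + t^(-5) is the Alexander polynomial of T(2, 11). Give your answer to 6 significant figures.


Substituting t = 3 into Delta(t) = t^5 - t^4 + t^3 - t^2 + t - 1 + t^(-1) - t^(-2) + t^(-3) - t^(-4) + t^(-5):
Term values: (243) + (-81) + (27) + (-9) + (3) + (-1) + (0.333333) + (-0.111111) + (0.037037) + (-0.0123457) + (0.00411523)
Sum = 182.2510288
Rounded to 6 significant figures: 182.251

182.251


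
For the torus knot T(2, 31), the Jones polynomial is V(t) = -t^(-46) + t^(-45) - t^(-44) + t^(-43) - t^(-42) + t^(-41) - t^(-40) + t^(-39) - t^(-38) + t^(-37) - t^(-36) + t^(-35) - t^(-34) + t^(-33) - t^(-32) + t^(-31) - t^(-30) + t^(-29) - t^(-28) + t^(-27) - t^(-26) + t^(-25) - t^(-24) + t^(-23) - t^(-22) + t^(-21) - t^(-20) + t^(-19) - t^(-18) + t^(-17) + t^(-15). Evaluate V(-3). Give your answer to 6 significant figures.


Substituting t = -3 into V(t) = -t^(-46) + t^(-45) - t^(-44) + t^(-43) - t^(-42) + t^(-41) - t^(-40) + t^(-39) - t^(-38) + t^(-37) - t^(-36) + t^(-35) - t^(-34) + t^(-33) - t^(-32) + t^(-31) - t^(-30) + t^(-29) - t^(-28) + t^(-27) - t^(-26) + t^(-25) - t^(-24) + t^(-23) - t^(-22) + t^(-21) - t^(-20) + t^(-19) - t^(-18) + t^(-17) + t^(-15):
  (-)t^(-46) = -1.12829e-22
  (+)t^(-45) = -3.38488e-22
  (-)t^(-44) = -1.01546e-21
  (+)t^(-43) = -3.04639e-21
  (-)t^(-42) = -9.13918e-21
  (+)t^(-41) = -2.74175e-20
  (-)t^(-40) = -8.22526e-20
  (+)t^(-39) = -2.46758e-19
  (-)t^(-38) = -7.40274e-19
  (+)t^(-37) = -2.22082e-18
  (-)t^(-36) = -6.66246e-18
  (+)t^(-35) = -1.99874e-17
  (-)t^(-34) = -5.99622e-17
  (+)t^(-33) = -1.79887e-16
  (-)t^(-32) = -5.3966e-16
  (+)t^(-31) = -1.61898e-15
  (-)t^(-30) = -4.85694e-15
  (+)t^(-29) = -1.45708e-14
  (-)t^(-28) = -4.37124e-14
  (+)t^(-27) = -1.31137e-13
  (-)t^(-26) = -3.93412e-13
  (+)t^(-25) = -1.18024e-12
  (-)t^(-24) = -3.54071e-12
  (+)t^(-23) = -1.06221e-11
  (-)t^(-22) = -3.18664e-11
  (+)t^(-21) = -9.55991e-11
  (-)t^(-20) = -2.86797e-10
  (+)t^(-19) = -8.60392e-10
  (-)t^(-18) = -2.58117e-09
  (+)t^(-17) = -7.74352e-09
  (+)t^(-15) = -6.96917e-08
Sum = (-1.12829e-22) + (-3.38488e-22) + (-1.01546e-21) + (-3.04639e-21) + (-9.13918e-21) + (-2.74175e-20) + (-8.22526e-20) + (-2.46758e-19) + (-7.40274e-19) + (-2.22082e-18) + (-6.66246e-18) + (-1.99874e-17) + (-5.99622e-17) + (-1.79887e-16) + (-5.3966e-16) + (-1.61898e-15) + (-4.85694e-15) + (-1.45708e-14) + (-4.37124e-14) + (-1.31137e-13) + (-3.93412e-13) + (-1.18024e-12) + (-3.54071e-12) + (-1.06221e-11) + (-3.18664e-11) + (-9.55991e-11) + (-2.86797e-10) + (-8.60392e-10) + (-2.58117e-09) + (-7.74352e-09) + (-6.96917e-08)
= -8.130700594e-08
Rounded to 6 significant figures: -8.1307e-08

-8.1307e-08


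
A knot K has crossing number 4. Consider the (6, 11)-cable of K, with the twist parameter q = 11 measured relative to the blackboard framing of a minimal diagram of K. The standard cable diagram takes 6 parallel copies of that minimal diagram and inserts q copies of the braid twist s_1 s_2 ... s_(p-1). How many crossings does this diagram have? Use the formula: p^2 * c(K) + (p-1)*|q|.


Step 1: Each of the c(K) crossings of the companion diagram becomes p*p = p^2 crossings among the p parallel strands, and each of the |q| twists s_1 s_2 ... s_(p-1) adds (p-1) crossings.
  Crossings = p^2 * c(K) + (p-1)*|q|
Step 2: = 6^2 * 4 + (6-1)*11
Step 3: = 36*4 + 5*11
Step 4: = 144 + 55 = 199

199


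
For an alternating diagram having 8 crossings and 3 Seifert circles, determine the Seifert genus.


For alternating knots, g = (c - s + 1)/2.
= (8 - 3 + 1)/2
= 6/2 = 3

3


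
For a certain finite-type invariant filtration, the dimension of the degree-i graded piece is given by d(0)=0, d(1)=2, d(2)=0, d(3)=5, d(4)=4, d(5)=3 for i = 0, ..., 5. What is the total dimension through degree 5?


Total dimension = d(0) + d(1) + ... + d(5)
= 0 + 2 + 0 + 5 + 4 + 3
= 14

14


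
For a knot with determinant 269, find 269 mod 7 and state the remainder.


Step 1: A knot is p-colorable if and only if p divides its determinant.
Step 2: Compute 269 mod 7.
269 = 38 * 7 + 3
Step 3: 269 mod 7 = 3
Step 4: The knot is 7-colorable: no

3


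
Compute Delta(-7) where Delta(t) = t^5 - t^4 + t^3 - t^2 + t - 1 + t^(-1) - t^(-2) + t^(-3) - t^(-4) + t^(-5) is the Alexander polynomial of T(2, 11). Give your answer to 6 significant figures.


Substituting t = -7 into Delta(t) = t^5 - t^4 + t^3 - t^2 + t - 1 + t^(-1) - t^(-2) + t^(-3) - t^(-4) + t^(-5):
Term values: (-16807) + (-2401) + (-343) + (-49) + (-7) + (-1) + (-0.142857) + (-0.0204082) + (-0.00291545) + (-0.000416493) + (-5.9499e-05)
Sum = -19608.16666
Rounded to 6 significant figures: -19608.2

-19608.2


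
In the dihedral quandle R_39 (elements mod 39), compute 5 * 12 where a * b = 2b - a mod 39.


5 * 12 = 2*12 - 5 mod 39
= 24 - 5 mod 39
= 19 mod 39 = 19

19


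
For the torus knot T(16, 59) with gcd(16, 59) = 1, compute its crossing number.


For a torus knot T(p, q) with gcd(p,q)=1,
the crossing number is min(p*(q-1), q*(p-1)).
p*(q-1) = 16*58 = 928
q*(p-1) = 59*15 = 885
min(928, 885) = 885

885


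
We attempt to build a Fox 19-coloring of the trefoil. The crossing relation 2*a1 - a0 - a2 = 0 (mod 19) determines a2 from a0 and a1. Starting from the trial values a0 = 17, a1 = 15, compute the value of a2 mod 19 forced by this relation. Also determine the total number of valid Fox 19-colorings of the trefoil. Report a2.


Step 1: Apply the given crossing relation 2*a1 - a0 - a2 = 0 (mod 19).
  a2 = 2*a1 - a0 mod 19
  a2 = 2*15 - 17 mod 19
  a2 = 30 - 17 mod 19
  a2 = 13 mod 19 = 13
Step 2: The trefoil has determinant 3.
  Number of Fox p-colorings (p prime) is p^2 if p = 3, else p.
  Since 19 does not divide 3, only trivial (constant) colorings exist.
  (So the trial a0 = 17, a1 = 15 with a0 != a1 does NOT extend to a valid coloring of the whole trefoil: the other two crossing relations require 3*(a1 - a0) = 0 (mod 19), which fails.)
  Total colorings = 19
Step 3: a2 = 13, total Fox 19-colorings = 19

13


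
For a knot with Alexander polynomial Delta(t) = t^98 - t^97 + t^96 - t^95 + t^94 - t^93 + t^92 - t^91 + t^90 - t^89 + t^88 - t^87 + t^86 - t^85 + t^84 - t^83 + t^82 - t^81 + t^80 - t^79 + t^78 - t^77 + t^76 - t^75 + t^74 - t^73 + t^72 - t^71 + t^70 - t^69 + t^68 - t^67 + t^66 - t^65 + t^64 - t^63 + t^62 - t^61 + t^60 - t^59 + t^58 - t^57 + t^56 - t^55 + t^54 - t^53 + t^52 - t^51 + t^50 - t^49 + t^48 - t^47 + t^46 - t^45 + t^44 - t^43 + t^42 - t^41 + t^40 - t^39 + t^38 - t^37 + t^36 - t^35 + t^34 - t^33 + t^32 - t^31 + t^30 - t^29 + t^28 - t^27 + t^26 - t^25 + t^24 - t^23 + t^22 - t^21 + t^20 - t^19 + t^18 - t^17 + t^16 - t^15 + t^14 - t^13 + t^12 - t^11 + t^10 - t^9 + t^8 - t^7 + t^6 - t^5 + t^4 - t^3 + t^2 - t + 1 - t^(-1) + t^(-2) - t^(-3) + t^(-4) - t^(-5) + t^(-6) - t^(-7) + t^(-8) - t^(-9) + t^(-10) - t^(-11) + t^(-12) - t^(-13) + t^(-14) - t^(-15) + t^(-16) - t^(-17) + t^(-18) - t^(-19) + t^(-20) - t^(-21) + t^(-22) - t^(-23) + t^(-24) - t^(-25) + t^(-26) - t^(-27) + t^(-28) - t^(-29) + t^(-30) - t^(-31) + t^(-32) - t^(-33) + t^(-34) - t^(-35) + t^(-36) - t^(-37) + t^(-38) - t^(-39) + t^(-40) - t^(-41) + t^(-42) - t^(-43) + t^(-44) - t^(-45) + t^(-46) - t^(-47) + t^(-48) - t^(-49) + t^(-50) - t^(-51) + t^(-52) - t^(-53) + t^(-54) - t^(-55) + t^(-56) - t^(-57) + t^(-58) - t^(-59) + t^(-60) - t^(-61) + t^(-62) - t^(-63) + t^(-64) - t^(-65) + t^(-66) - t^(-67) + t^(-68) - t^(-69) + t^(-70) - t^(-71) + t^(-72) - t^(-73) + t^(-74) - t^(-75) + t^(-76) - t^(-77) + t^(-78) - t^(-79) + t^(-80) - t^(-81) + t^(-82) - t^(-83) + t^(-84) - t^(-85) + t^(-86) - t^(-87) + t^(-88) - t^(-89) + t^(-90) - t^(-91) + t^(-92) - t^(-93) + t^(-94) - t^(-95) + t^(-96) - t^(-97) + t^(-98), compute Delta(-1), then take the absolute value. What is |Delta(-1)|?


Step 1: The polynomial has 197 terms with alternating signs, exponents from 98 down to -98.
Step 2: Substitute t = -1. The i-th term has coefficient (-1)^i and exponent (m-i),
  so its value is (-1)^i * (-1)^(m-i) = (-1)^m = 1 for every i.
Step 3: All 197 terms equal 1, so Delta(-1) = 197 * (1) = 197
Step 4: |Delta(-1)| = 197

197


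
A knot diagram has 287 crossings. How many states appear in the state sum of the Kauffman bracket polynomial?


Each crossing contributes 2 choices (A-smoothing or B-smoothing).
Total states = 2^287 = 248661618204893321077691124073410420050228075398673858720231988446579748506266687766528

248661618204893321077691124073410420050228075398673858720231988446579748506266687766528


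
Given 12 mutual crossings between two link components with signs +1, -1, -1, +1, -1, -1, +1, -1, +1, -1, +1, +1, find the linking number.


Step 1: Count positive crossings: 6
Step 2: Count negative crossings: 6
Step 3: Sum of signs = 6 - 6 = 0
Step 4: Linking number = sum/2 = 0/2 = 0

0


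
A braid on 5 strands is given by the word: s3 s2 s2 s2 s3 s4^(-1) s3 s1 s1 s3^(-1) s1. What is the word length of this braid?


The word length counts the number of generators (including inverses).
Listing each generator: s3, s2, s2, s2, s3, s4^(-1), s3, s1, s1, s3^(-1), s1
There are 11 generators in this braid word.

11


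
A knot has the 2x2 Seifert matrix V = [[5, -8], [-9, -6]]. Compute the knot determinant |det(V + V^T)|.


Step 1: Form V + V^T where V = [[5, -8], [-9, -6]]
  V^T = [[5, -9], [-8, -6]]
  V + V^T = [[10, -17], [-17, -12]]
Step 2: det(V + V^T) = 10*(-12) - (-17)*(-17)
  = -120 - 289 = -409
Step 3: Knot determinant = |det(V + V^T)| = |-409| = 409

409


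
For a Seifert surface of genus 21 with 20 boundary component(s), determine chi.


chi = 2 - 2g - b
= 2 - 2*21 - 20
= 2 - 42 - 20 = -60

-60


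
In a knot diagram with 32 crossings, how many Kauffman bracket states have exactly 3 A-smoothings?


We choose which 3 of 32 crossings get A-smoothings.
C(32, 3) = 32! / (3! * 29!)
= 4960

4960


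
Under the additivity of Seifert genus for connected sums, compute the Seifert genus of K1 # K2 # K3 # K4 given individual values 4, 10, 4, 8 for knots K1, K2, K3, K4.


The Seifert genus is additive under connected sum.
Seifert genus(K1 # K2 # K3 # K4) = (4) + (10) + (4) + (8)
= 26

26


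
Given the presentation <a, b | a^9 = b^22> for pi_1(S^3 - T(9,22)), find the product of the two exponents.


The relation is a^9 = b^22.
Product of exponents = 9 * 22
= 198

198


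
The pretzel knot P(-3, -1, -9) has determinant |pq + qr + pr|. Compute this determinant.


Step 1: Compute pq + qr + pr.
pq = (-3)*(-1) = 3
qr = (-1)*(-9) = 9
pr = (-3)*(-9) = 27
pq + qr + pr = 3 + 9 + 27 = 39
Step 2: Take absolute value.
det(P(-3,-1,-9)) = |39| = 39

39


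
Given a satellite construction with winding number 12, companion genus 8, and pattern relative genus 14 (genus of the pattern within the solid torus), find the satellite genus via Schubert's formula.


Schubert: g(satellite) = g_rel(pattern) + |winding| * g(companion),
where g_rel(pattern) is the genus of the pattern relative to the solid torus.
= 14 + 12 * 8
= 14 + 96 = 110

110


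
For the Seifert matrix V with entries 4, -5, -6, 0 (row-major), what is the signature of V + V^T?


Step 1: V + V^T = [[8, -11], [-11, 0]]
Step 2: trace = 8, det = -121
Step 3: Discriminant = 8^2 - 4*(-121) = 548
Step 4: Eigenvalues: 15.7047, -7.7047
Step 5: Signature = (# positive eigenvalues) - (# negative eigenvalues) = 0

0


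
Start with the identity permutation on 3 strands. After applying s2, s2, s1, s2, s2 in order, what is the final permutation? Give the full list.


Starting with identity [1, 2, 3].
Apply generators in sequence:
  After s2: [1, 3, 2]
  After s2: [1, 2, 3]
  After s1: [2, 1, 3]
  After s2: [2, 3, 1]
  After s2: [2, 1, 3]
Final permutation: [2, 1, 3]

[2, 1, 3]


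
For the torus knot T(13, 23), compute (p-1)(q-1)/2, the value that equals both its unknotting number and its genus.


For a torus knot T(p,q), both the unknotting number and genus equal (p-1)(q-1)/2.
= (13-1)(23-1)/2
= 12*22/2
= 264/2 = 132

132


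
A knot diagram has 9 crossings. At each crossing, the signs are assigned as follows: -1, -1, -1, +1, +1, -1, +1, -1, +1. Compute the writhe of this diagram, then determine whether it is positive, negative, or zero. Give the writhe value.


Step 1: Count positive crossings (+1).
Positive crossings: 4
Step 2: Count negative crossings (-1).
Negative crossings: 5
Step 3: Writhe = (positive) - (negative)
w = 4 - 5 = -1
Step 4: |w| = 1, and w is negative

-1


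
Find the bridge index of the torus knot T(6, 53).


The bridge number of T(p,q) is min(p,q).
min(6, 53) = 6

6


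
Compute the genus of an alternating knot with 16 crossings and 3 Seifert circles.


For alternating knots, g = (c - s + 1)/2.
= (16 - 3 + 1)/2
= 14/2 = 7

7


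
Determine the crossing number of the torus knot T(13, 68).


For a torus knot T(p, q) with gcd(p,q)=1,
the crossing number is min(p*(q-1), q*(p-1)).
p*(q-1) = 13*67 = 871
q*(p-1) = 68*12 = 816
min(871, 816) = 816

816


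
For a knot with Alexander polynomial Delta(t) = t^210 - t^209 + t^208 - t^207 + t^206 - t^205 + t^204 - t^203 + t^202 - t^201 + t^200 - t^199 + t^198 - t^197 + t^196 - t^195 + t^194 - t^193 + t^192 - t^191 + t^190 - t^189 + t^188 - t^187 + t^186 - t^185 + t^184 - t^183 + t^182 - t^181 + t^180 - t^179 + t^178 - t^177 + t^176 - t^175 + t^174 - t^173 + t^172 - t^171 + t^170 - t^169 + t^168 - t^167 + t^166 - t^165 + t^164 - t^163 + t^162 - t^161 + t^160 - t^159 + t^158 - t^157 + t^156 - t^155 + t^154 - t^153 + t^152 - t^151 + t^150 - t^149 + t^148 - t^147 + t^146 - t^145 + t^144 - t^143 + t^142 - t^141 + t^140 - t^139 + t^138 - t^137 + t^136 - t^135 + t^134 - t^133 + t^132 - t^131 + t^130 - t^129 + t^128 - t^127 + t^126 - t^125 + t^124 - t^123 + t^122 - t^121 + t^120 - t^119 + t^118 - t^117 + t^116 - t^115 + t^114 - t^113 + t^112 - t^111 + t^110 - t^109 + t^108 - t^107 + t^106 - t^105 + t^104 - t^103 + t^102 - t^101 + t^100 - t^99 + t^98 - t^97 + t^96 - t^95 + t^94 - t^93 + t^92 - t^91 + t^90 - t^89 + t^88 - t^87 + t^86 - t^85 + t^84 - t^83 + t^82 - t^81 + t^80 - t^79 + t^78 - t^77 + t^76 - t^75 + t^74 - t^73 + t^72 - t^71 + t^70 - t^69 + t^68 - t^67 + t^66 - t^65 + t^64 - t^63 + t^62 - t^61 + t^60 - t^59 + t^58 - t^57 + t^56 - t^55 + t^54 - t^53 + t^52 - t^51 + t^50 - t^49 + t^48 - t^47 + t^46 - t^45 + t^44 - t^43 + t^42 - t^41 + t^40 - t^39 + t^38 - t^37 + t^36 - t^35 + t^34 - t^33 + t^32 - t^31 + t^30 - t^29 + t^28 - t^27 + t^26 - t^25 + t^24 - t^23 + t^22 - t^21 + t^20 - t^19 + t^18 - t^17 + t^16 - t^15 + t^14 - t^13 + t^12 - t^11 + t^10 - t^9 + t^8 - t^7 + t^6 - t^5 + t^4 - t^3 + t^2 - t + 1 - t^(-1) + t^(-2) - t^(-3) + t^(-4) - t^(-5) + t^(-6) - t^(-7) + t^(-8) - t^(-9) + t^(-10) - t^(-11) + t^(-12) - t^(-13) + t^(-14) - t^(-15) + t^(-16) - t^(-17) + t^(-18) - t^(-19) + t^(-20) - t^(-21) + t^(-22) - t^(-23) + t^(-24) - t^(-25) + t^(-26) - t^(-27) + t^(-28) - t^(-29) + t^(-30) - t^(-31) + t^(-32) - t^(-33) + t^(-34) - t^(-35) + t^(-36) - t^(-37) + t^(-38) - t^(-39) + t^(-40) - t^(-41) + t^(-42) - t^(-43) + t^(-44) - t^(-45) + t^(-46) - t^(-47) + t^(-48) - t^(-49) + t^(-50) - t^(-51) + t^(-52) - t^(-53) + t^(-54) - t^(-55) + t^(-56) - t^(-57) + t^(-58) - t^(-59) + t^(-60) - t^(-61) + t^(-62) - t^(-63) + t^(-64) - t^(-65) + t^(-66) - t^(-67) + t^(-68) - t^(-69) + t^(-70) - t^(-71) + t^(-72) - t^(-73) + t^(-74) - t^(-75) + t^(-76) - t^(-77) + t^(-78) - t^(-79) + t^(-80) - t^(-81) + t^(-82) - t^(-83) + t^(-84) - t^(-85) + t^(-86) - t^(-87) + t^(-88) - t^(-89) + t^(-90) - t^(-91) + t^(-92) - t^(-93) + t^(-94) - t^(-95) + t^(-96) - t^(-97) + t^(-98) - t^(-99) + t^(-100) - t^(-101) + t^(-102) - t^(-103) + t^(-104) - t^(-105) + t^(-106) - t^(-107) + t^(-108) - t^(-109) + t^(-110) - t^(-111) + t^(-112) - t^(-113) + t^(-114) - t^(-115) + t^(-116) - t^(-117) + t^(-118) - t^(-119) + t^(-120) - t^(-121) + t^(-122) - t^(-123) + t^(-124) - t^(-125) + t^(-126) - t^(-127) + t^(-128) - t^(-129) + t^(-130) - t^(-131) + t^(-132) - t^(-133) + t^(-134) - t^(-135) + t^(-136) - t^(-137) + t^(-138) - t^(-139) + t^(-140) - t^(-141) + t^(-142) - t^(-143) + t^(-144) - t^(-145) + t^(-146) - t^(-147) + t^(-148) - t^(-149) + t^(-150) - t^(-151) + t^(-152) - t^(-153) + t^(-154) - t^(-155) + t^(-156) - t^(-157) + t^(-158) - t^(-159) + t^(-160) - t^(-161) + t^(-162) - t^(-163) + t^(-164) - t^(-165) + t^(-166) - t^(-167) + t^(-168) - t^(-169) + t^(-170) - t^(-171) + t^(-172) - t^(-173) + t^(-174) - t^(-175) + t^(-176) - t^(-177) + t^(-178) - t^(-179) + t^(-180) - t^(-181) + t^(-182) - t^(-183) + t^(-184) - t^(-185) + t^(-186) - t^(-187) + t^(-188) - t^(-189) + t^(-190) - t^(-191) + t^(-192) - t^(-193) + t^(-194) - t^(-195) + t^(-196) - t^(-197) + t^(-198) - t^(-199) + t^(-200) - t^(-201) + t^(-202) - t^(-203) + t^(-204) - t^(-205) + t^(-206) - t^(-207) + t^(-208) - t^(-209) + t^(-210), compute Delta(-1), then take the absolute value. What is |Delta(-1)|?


Step 1: The polynomial has 421 terms with alternating signs, exponents from 210 down to -210.
Step 2: Substitute t = -1. The i-th term has coefficient (-1)^i and exponent (m-i),
  so its value is (-1)^i * (-1)^(m-i) = (-1)^m = 1 for every i.
Step 3: All 421 terms equal 1, so Delta(-1) = 421 * (1) = 421
Step 4: |Delta(-1)| = 421

421


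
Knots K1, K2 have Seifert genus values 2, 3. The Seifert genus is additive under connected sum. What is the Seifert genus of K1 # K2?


The Seifert genus is additive under connected sum.
Seifert genus(K1 # K2) = (2) + (3)
= 5

5


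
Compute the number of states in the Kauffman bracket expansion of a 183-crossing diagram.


Each crossing contributes 2 choices (A-smoothing or B-smoothing).
Total states = 2^183 = 12259964326927110866866776217202473468949912977468817408

12259964326927110866866776217202473468949912977468817408


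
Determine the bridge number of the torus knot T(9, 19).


The bridge number of T(p,q) is min(p,q).
min(9, 19) = 9

9


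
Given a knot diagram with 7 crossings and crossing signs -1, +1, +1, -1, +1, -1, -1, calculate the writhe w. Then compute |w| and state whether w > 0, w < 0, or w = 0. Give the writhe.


Step 1: Count positive crossings (+1).
Positive crossings: 3
Step 2: Count negative crossings (-1).
Negative crossings: 4
Step 3: Writhe = (positive) - (negative)
w = 3 - 4 = -1
Step 4: |w| = 1, and w is negative

-1


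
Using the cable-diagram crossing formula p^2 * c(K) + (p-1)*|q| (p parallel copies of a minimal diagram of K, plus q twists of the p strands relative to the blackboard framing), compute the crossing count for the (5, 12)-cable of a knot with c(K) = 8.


Step 1: Each of the c(K) crossings of the companion diagram becomes p*p = p^2 crossings among the p parallel strands, and each of the |q| twists s_1 s_2 ... s_(p-1) adds (p-1) crossings.
  Crossings = p^2 * c(K) + (p-1)*|q|
Step 2: = 5^2 * 8 + (5-1)*12
Step 3: = 25*8 + 4*12
Step 4: = 200 + 48 = 248

248


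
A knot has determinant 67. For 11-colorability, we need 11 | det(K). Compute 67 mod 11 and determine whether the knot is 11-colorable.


Step 1: A knot is p-colorable if and only if p divides its determinant.
Step 2: Compute 67 mod 11.
67 = 6 * 11 + 1
Step 3: 67 mod 11 = 1
Step 4: The knot is 11-colorable: no

1


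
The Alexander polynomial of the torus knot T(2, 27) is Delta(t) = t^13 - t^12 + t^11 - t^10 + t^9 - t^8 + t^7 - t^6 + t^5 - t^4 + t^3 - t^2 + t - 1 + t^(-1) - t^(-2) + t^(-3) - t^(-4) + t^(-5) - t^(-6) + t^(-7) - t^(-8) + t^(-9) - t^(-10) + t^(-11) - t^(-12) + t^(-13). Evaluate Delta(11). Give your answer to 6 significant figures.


Substituting t = 11 into Delta(t) = t^13 - t^12 + t^11 - t^10 + t^9 - t^8 + t^7 - t^6 + t^5 - t^4 + t^3 - t^2 + t - 1 + t^(-1) - t^(-2) + t^(-3) - t^(-4) + t^(-5) - t^(-6) + t^(-7) - t^(-8) + t^(-9) - t^(-10) + t^(-11) - t^(-12) + t^(-13):
Term values: (34522712143931) + (-3138428376721) + (285311670611) + (-25937424601) + (2357947691) + (-214358881) + (19487171) + (-1771561) + (161051) + (-14641) + (1331) + (-121) + (11) + (-1) + (0.0909091) + (-0.00826446) + (0.000751315) + (-6.83013e-05) + (6.20921e-06) + (-5.64474e-07) + (5.13158e-08) + (-4.66507e-09) + (4.24098e-10) + (-3.85543e-11) + (3.50494e-12) + (-3.18631e-13) + (2.89664e-14)
Sum = 3.164581947e+13
Rounded to 6 significant figures: 3.16458e+13

3.16458e+13


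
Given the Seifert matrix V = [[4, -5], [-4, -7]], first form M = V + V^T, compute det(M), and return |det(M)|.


Step 1: Form V + V^T where V = [[4, -5], [-4, -7]]
  V^T = [[4, -4], [-5, -7]]
  V + V^T = [[8, -9], [-9, -14]]
Step 2: det(V + V^T) = 8*(-14) - (-9)*(-9)
  = -112 - 81 = -193
Step 3: Knot determinant = |det(V + V^T)| = |-193| = 193

193


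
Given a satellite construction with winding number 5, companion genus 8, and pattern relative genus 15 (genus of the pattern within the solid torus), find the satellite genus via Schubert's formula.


Schubert: g(satellite) = g_rel(pattern) + |winding| * g(companion),
where g_rel(pattern) is the genus of the pattern relative to the solid torus.
= 15 + 5 * 8
= 15 + 40 = 55

55


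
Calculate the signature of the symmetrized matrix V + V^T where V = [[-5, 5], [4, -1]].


Step 1: V + V^T = [[-10, 9], [9, -2]]
Step 2: trace = -12, det = -61
Step 3: Discriminant = (-12)^2 - 4*(-61) = 388
Step 4: Eigenvalues: 3.84886, -15.8489
Step 5: Signature = (# positive eigenvalues) - (# negative eigenvalues) = 0

0


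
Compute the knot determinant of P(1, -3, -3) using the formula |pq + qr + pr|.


Step 1: Compute pq + qr + pr.
pq = 1*(-3) = -3
qr = (-3)*(-3) = 9
pr = 1*(-3) = -3
pq + qr + pr = -3 + 9 + (-3) = 3
Step 2: Take absolute value.
det(P(1,-3,-3)) = |3| = 3

3


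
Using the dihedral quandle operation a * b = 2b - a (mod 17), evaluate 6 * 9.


6 * 9 = 2*9 - 6 mod 17
= 18 - 6 mod 17
= 12 mod 17 = 12

12


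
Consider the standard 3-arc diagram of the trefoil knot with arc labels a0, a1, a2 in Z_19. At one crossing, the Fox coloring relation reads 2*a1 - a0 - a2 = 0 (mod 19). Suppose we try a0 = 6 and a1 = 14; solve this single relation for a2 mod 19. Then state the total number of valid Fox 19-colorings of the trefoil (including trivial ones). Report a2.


Step 1: Apply the given crossing relation 2*a1 - a0 - a2 = 0 (mod 19).
  a2 = 2*a1 - a0 mod 19
  a2 = 2*14 - 6 mod 19
  a2 = 28 - 6 mod 19
  a2 = 22 mod 19 = 3
Step 2: The trefoil has determinant 3.
  Number of Fox p-colorings (p prime) is p^2 if p = 3, else p.
  Since 19 does not divide 3, only trivial (constant) colorings exist.
  (So the trial a0 = 6, a1 = 14 with a0 != a1 does NOT extend to a valid coloring of the whole trefoil: the other two crossing relations require 3*(a1 - a0) = 0 (mod 19), which fails.)
  Total colorings = 19
Step 3: a2 = 3, total Fox 19-colorings = 19

3


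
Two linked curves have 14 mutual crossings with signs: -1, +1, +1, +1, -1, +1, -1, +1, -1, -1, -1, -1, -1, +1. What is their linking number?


Step 1: Count positive crossings: 6
Step 2: Count negative crossings: 8
Step 3: Sum of signs = 6 - 8 = -2
Step 4: Linking number = sum/2 = -2/2 = -1

-1


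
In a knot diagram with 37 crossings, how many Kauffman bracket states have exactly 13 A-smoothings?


We choose which 13 of 37 crossings get A-smoothings.
C(37, 13) = 37! / (13! * 24!)
= 3562467300

3562467300


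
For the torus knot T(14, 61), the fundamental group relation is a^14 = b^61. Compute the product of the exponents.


The relation is a^14 = b^61.
Product of exponents = 14 * 61
= 854

854


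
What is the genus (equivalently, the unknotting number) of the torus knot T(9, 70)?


For a torus knot T(p,q), both the unknotting number and genus equal (p-1)(q-1)/2.
= (9-1)(70-1)/2
= 8*69/2
= 552/2 = 276

276


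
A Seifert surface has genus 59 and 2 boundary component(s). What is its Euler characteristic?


chi = 2 - 2g - b
= 2 - 2*59 - 2
= 2 - 118 - 2 = -118

-118


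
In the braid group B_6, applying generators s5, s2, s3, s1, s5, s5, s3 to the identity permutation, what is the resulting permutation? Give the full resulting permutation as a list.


Starting with identity [1, 2, 3, 4, 5, 6].
Apply generators in sequence:
  After s5: [1, 2, 3, 4, 6, 5]
  After s2: [1, 3, 2, 4, 6, 5]
  After s3: [1, 3, 4, 2, 6, 5]
  After s1: [3, 1, 4, 2, 6, 5]
  After s5: [3, 1, 4, 2, 5, 6]
  After s5: [3, 1, 4, 2, 6, 5]
  After s3: [3, 1, 2, 4, 6, 5]
Final permutation: [3, 1, 2, 4, 6, 5]

[3, 1, 2, 4, 6, 5]


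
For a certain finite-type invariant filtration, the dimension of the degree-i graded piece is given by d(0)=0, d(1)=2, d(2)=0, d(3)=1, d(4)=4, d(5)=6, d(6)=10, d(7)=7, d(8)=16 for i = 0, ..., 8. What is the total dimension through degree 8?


Total dimension = d(0) + d(1) + ... + d(8)
= 0 + 2 + 0 + 1 + 4 + 6 + 10 + 7 + 16
= 46

46


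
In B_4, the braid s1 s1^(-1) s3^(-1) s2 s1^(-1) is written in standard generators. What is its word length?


The word length counts the number of generators (including inverses).
Listing each generator: s1, s1^(-1), s3^(-1), s2, s1^(-1)
There are 5 generators in this braid word.

5


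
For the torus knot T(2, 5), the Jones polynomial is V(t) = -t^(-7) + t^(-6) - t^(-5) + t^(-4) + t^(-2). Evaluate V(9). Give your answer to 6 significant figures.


Substituting t = 9 into V(t) = -t^(-7) + t^(-6) - t^(-5) + t^(-4) + t^(-2):
  (-)t^(-7) = -2.09075e-07
  (+)t^(-6) = 1.88168e-06
  (-)t^(-5) = -1.69351e-05
  (+)t^(-4) = 0.000152416
  (+)t^(-2) = 0.0123457
Sum = (-2.09075e-07) + (1.88168e-06) + (-1.69351e-05) + (0.000152416) + (0.0123457)
= 0.01248283232
Rounded to 6 significant figures: 0.0124828

0.0124828


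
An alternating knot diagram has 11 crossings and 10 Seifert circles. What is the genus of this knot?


For alternating knots, g = (c - s + 1)/2.
= (11 - 10 + 1)/2
= 2/2 = 1

1


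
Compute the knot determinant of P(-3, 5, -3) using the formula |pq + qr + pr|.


Step 1: Compute pq + qr + pr.
pq = (-3)*5 = -15
qr = 5*(-3) = -15
pr = (-3)*(-3) = 9
pq + qr + pr = -15 + (-15) + 9 = -21
Step 2: Take absolute value.
det(P(-3,5,-3)) = |-21| = 21

21


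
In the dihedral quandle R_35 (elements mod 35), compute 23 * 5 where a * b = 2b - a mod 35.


23 * 5 = 2*5 - 23 mod 35
= 10 - 23 mod 35
= -13 mod 35 = 22

22


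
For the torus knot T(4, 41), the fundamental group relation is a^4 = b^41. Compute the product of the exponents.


The relation is a^4 = b^41.
Product of exponents = 4 * 41
= 164

164


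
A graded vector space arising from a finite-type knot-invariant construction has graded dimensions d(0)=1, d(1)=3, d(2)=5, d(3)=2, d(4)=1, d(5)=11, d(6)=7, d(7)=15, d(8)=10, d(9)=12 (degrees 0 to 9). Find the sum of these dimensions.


Total dimension = d(0) + d(1) + ... + d(9)
= 1 + 3 + 5 + 2 + 1 + 11 + 7 + 15 + 10 + 12
= 67

67


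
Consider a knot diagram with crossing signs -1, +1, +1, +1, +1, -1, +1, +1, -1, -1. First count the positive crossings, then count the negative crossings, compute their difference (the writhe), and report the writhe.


Step 1: Count positive crossings (+1).
Positive crossings: 6
Step 2: Count negative crossings (-1).
Negative crossings: 4
Step 3: Writhe = (positive) - (negative)
w = 6 - 4 = 2
Step 4: |w| = 2, and w is positive

2


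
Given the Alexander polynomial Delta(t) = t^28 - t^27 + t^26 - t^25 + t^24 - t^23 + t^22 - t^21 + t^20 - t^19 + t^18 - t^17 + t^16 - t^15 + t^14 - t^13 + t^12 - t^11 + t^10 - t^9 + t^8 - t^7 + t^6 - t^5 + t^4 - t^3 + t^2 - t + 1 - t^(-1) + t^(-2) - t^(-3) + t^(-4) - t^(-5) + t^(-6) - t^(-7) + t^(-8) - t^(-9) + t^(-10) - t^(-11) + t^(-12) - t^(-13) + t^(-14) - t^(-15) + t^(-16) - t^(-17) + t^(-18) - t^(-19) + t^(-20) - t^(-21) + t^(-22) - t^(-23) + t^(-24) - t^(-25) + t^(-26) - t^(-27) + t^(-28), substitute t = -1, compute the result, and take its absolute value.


Step 1: The polynomial has 57 terms with alternating signs, exponents from 28 down to -28.
Step 2: Substitute t = -1. The i-th term has coefficient (-1)^i and exponent (m-i),
  so its value is (-1)^i * (-1)^(m-i) = (-1)^m = 1 for every i.
Step 3: All 57 terms equal 1, so Delta(-1) = 57 * (1) = 57
Step 4: |Delta(-1)| = 57

57


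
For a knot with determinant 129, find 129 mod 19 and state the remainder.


Step 1: A knot is p-colorable if and only if p divides its determinant.
Step 2: Compute 129 mod 19.
129 = 6 * 19 + 15
Step 3: 129 mod 19 = 15
Step 4: The knot is 19-colorable: no

15


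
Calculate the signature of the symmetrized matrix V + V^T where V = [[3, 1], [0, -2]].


Step 1: V + V^T = [[6, 1], [1, -4]]
Step 2: trace = 2, det = -25
Step 3: Discriminant = 2^2 - 4*(-25) = 104
Step 4: Eigenvalues: 6.09902, -4.09902
Step 5: Signature = (# positive eigenvalues) - (# negative eigenvalues) = 0

0


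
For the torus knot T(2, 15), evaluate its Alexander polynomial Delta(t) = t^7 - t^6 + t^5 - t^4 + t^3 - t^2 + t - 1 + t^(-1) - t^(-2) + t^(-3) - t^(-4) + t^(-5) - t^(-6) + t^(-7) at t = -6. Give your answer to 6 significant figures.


Substituting t = -6 into Delta(t) = t^7 - t^6 + t^5 - t^4 + t^3 - t^2 + t - 1 + t^(-1) - t^(-2) + t^(-3) - t^(-4) + t^(-5) - t^(-6) + t^(-7):
Term values: (-279936) + (-46656) + (-7776) + (-1296) + (-216) + (-36) + (-6) + (-1) + (-0.166667) + (-0.0277778) + (-0.00462963) + (-0.000771605) + (-0.000128601) + (-2.14335e-05) + (-3.57225e-06)
Sum = -335923.2
Rounded to 6 significant figures: -335923

-335923


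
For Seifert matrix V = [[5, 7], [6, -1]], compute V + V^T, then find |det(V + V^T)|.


Step 1: Form V + V^T where V = [[5, 7], [6, -1]]
  V^T = [[5, 6], [7, -1]]
  V + V^T = [[10, 13], [13, -2]]
Step 2: det(V + V^T) = 10*(-2) - 13*13
  = -20 - 169 = -189
Step 3: Knot determinant = |det(V + V^T)| = |-189| = 189

189


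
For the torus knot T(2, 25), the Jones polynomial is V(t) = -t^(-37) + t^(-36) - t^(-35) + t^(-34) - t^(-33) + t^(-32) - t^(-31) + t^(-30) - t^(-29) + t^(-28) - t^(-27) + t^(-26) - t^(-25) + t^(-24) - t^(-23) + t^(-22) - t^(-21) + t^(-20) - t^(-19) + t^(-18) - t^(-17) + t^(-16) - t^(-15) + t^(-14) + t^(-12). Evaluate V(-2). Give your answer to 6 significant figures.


Substituting t = -2 into V(t) = -t^(-37) + t^(-36) - t^(-35) + t^(-34) - t^(-33) + t^(-32) - t^(-31) + t^(-30) - t^(-29) + t^(-28) - t^(-27) + t^(-26) - t^(-25) + t^(-24) - t^(-23) + t^(-22) - t^(-21) + t^(-20) - t^(-19) + t^(-18) - t^(-17) + t^(-16) - t^(-15) + t^(-14) + t^(-12):
  (-)t^(-37) = 7.27596e-12
  (+)t^(-36) = 1.45519e-11
  (-)t^(-35) = 2.91038e-11
  (+)t^(-34) = 5.82077e-11
  (-)t^(-33) = 1.16415e-10
  (+)t^(-32) = 2.32831e-10
  (-)t^(-31) = 4.65661e-10
  (+)t^(-30) = 9.31323e-10
  (-)t^(-29) = 1.86265e-09
  (+)t^(-28) = 3.72529e-09
  (-)t^(-27) = 7.45058e-09
  (+)t^(-26) = 1.49012e-08
  (-)t^(-25) = 2.98023e-08
  (+)t^(-24) = 5.96046e-08
  (-)t^(-23) = 1.19209e-07
  (+)t^(-22) = 2.38419e-07
  (-)t^(-21) = 4.76837e-07
  (+)t^(-20) = 9.53674e-07
  (-)t^(-19) = 1.90735e-06
  (+)t^(-18) = 3.8147e-06
  (-)t^(-17) = 7.62939e-06
  (+)t^(-16) = 1.52588e-05
  (-)t^(-15) = 3.05176e-05
  (+)t^(-14) = 6.10352e-05
  (+)t^(-12) = 0.000244141
Sum = (7.27596e-12) + (1.45519e-11) + (2.91038e-11) + (5.82077e-11) + (1.16415e-10) + (2.32831e-10) + (4.65661e-10) + (9.31323e-10) + (1.86265e-09) + (3.72529e-09) + (7.45058e-09) + (1.49012e-08) + (2.98023e-08) + (5.96046e-08) + (1.19209e-07) + (2.38419e-07) + (4.76837e-07) + (9.53674e-07) + (1.90735e-06) + (3.8147e-06) + (7.62939e-06) + (1.52588e-05) + (3.05176e-05) + (6.10352e-05) + (0.000244141)
= 0.0003662109302
Rounded to 6 significant figures: 0.000366211

0.000366211


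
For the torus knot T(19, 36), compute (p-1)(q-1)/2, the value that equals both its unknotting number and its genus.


For a torus knot T(p,q), both the unknotting number and genus equal (p-1)(q-1)/2.
= (19-1)(36-1)/2
= 18*35/2
= 630/2 = 315

315


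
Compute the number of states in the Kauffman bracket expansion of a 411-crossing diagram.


Each crossing contributes 2 choices (A-smoothing or B-smoothing).
Total states = 2^411 = 5288447750321988791615322464262168318627237463714249754277190362195246329890490766601513683517722278780729696200186866434048

5288447750321988791615322464262168318627237463714249754277190362195246329890490766601513683517722278780729696200186866434048


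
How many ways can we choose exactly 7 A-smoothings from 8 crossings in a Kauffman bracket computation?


We choose which 7 of 8 crossings get A-smoothings.
C(8, 7) = 8! / (7! * 1!)
= 8

8


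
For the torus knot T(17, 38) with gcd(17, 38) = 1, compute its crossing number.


For a torus knot T(p, q) with gcd(p,q)=1,
the crossing number is min(p*(q-1), q*(p-1)).
p*(q-1) = 17*37 = 629
q*(p-1) = 38*16 = 608
min(629, 608) = 608

608


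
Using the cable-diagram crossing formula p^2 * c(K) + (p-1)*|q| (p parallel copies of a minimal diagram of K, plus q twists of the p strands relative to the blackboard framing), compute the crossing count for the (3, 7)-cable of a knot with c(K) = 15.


Step 1: Each of the c(K) crossings of the companion diagram becomes p*p = p^2 crossings among the p parallel strands, and each of the |q| twists s_1 s_2 ... s_(p-1) adds (p-1) crossings.
  Crossings = p^2 * c(K) + (p-1)*|q|
Step 2: = 3^2 * 15 + (3-1)*7
Step 3: = 9*15 + 2*7
Step 4: = 135 + 14 = 149

149


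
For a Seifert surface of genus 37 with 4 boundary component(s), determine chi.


chi = 2 - 2g - b
= 2 - 2*37 - 4
= 2 - 74 - 4 = -76

-76


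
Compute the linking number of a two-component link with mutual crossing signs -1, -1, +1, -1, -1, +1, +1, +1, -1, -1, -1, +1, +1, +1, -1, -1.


Step 1: Count positive crossings: 7
Step 2: Count negative crossings: 9
Step 3: Sum of signs = 7 - 9 = -2
Step 4: Linking number = sum/2 = -2/2 = -1

-1


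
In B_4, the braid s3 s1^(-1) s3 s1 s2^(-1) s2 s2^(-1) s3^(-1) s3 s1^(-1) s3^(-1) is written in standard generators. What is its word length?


The word length counts the number of generators (including inverses).
Listing each generator: s3, s1^(-1), s3, s1, s2^(-1), s2, s2^(-1), s3^(-1), s3, s1^(-1), s3^(-1)
There are 11 generators in this braid word.

11
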